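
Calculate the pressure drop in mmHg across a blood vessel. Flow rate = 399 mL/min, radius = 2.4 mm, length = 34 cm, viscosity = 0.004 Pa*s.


dP = 8*mu*L*Q / (pi*r^4)
Q = 399 mL/min = 6.65e-06 m^3/s
dP = 694.154 Pa = 694.154 / 133.322 mmHg = 5.207 mmHg


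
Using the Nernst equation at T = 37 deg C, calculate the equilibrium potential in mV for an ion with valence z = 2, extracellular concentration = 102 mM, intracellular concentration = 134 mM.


E = (RT/(zF)) * ln(C_out/C_in)
T = 37 + 273.15 = 310.15 K
E = (8.314 * 310.15 / (2 * 96485)) * ln(102/134)
E = -3.646 mV


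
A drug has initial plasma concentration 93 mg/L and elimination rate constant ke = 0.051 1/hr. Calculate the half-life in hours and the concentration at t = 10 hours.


t_half = ln(2) / ke = 0.693147 / 0.051 = 13.59 hr
C(t) = C0 * exp(-ke*t) = 93 * exp(-0.051*10)
C(10) = 55.85 mg/L


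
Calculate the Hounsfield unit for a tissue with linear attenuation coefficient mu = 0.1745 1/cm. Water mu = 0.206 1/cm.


HU = ((mu_tissue - mu_water) / mu_water) * 1000
HU = ((0.1745 - 0.206) / 0.206) * 1000
HU = -152.9


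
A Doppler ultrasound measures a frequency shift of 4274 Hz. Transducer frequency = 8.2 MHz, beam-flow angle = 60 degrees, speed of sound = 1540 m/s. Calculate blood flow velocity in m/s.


v = fd * c / (2 * f0 * cos(theta))
v = 4274 * 1540 / (2 * 8.2000e+06 * cos(60))
v = 0.8027 m/s


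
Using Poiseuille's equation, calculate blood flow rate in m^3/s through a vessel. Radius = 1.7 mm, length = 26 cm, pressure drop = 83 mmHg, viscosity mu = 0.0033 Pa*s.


Q = pi*r^4*dP / (8*mu*L)
r = 0.0017 m, L = 0.26 m
dP = 83 mmHg = 11065.726 Pa
Q = 4.2301e-05 m^3/s


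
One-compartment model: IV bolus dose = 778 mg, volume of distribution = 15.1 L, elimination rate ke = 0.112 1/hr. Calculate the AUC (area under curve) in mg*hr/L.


C0 = Dose/Vd = 778/15.1 = 51.5232 mg/L
AUC = C0/ke = 51.5232/0.112
AUC = 460 mg*hr/L


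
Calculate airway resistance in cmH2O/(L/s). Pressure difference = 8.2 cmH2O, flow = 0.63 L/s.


R = dP / flow
R = 8.2 / 0.63
R = 13.02 cmH2O/(L/s)


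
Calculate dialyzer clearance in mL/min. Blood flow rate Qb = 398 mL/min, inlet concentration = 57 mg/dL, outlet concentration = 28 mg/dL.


K = Qb * (Cb_in - Cb_out) / Cb_in
K = 398 * (57 - 28) / 57
K = 202.5 mL/min


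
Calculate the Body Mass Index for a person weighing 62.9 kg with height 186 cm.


BMI = weight / height^2
height = 186 cm = 1.86 m
BMI = 62.9 / 1.86^2
BMI = 18.18 kg/m^2


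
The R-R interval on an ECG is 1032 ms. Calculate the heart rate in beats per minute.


HR = 60 / RR_interval(s)
RR = 1032 ms = 1.032 s
HR = 60 / 1.032 = 58.14 bpm


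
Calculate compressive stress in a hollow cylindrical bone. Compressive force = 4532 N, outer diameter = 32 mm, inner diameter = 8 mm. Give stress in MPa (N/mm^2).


A = pi*(r_o^2 - r_i^2)
r_o = 16 mm, r_i = 4 mm
A = 753.982 mm^2
sigma = F/A = 4532 / 753.982
sigma = 6.011 MPa


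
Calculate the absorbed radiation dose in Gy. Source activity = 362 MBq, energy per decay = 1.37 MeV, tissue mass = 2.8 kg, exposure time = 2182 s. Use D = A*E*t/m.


A = 362 MBq = 3.6200e+08 Bq
E = 1.37 MeV = 2.19474e-13 J
D = A*E*t/m = 3.6200e+08*2.19474e-13*2182/2.8
D = 0.06191 Gy


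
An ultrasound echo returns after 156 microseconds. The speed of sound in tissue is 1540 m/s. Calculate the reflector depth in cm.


depth = c * t / 2
t = 156 us = 1.5600e-04 s
depth = 1540 * 1.5600e-04 / 2
depth = 0.12012 m = 12.012 cm


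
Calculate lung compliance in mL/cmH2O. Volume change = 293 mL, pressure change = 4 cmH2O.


C = dV / dP
C = 293 / 4
C = 73.25 mL/cmH2O


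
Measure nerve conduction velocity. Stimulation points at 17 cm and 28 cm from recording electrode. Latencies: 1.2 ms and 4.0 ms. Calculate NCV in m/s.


Distance = (28 - 17) / 100 = 0.11 m
dt = (4.0 - 1.2) / 1000 = 0.0028 s
NCV = dist / dt = 39.29 m/s


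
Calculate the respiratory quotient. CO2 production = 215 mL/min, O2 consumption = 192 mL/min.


RQ = VCO2 / VO2
RQ = 215 / 192
RQ = 1.12


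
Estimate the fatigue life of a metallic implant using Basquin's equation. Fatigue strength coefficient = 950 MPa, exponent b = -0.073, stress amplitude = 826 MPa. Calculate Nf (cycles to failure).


sigma_a = sigma_f' * (2Nf)^b
2Nf = (sigma_a/sigma_f')^(1/b)
2Nf = (826/950)^(1/-0.073)
2Nf = 6.7936557
Nf = 3.397


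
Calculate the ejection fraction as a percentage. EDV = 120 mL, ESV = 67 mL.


SV = EDV - ESV = 120 - 67 = 53 mL
EF = SV/EDV * 100 = 53/120 * 100
EF = 44.17%


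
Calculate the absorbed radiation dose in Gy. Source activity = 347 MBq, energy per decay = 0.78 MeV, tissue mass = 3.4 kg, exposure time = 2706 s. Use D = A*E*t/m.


A = 347 MBq = 3.4700e+08 Bq
E = 0.78 MeV = 1.24956e-13 J
D = A*E*t/m = 3.4700e+08*1.24956e-13*2706/3.4
D = 0.03451 Gy


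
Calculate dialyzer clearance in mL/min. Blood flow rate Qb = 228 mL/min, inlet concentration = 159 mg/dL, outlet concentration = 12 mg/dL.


K = Qb * (Cb_in - Cb_out) / Cb_in
K = 228 * (159 - 12) / 159
K = 210.8 mL/min


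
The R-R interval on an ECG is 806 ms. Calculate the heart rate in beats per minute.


HR = 60 / RR_interval(s)
RR = 806 ms = 0.806 s
HR = 60 / 0.806 = 74.44 bpm


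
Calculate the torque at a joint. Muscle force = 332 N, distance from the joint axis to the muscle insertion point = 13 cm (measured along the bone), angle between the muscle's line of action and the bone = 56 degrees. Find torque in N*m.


Torque = F * d * sin(theta)   (moment arm = d*sin(theta))
d = 13 cm = 0.13 m
Torque = 332 * 0.13 * sin(56)
Torque = 35.78 N*m


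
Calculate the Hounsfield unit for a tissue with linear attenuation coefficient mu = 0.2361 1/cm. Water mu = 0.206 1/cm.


HU = ((mu_tissue - mu_water) / mu_water) * 1000
HU = ((0.2361 - 0.206) / 0.206) * 1000
HU = 146.1


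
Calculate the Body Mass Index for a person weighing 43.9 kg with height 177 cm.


BMI = weight / height^2
height = 177 cm = 1.77 m
BMI = 43.9 / 1.77^2
BMI = 14.01 kg/m^2


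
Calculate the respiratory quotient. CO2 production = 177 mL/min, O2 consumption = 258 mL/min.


RQ = VCO2 / VO2
RQ = 177 / 258
RQ = 0.686


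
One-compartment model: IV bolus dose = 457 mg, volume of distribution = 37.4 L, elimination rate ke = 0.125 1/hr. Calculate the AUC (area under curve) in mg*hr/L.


C0 = Dose/Vd = 457/37.4 = 12.2193 mg/L
AUC = C0/ke = 12.2193/0.125
AUC = 97.75 mg*hr/L


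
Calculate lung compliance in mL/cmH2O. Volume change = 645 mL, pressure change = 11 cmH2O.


C = dV / dP
C = 645 / 11
C = 58.64 mL/cmH2O


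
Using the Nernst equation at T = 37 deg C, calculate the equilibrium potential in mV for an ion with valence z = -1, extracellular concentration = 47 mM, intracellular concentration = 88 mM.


E = (RT/(zF)) * ln(C_out/C_in)
T = 37 + 273.15 = 310.15 K
E = (8.314 * 310.15 / (-1 * 96485)) * ln(47/88)
E = 16.76 mV


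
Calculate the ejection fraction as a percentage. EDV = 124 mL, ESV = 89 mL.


SV = EDV - ESV = 124 - 89 = 35 mL
EF = SV/EDV * 100 = 35/124 * 100
EF = 28.23%


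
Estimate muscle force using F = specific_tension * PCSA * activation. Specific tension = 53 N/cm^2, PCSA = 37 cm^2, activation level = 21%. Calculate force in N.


F = sigma * PCSA * activation
F = 53 * 37 * 0.21
F = 411.8 N


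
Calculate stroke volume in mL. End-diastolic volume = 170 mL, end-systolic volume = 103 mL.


SV = EDV - ESV
SV = 170 - 103
SV = 67 mL


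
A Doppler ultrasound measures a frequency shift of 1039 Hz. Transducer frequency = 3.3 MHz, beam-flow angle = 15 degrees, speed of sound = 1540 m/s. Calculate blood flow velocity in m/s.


v = fd * c / (2 * f0 * cos(theta))
v = 1039 * 1540 / (2 * 3.3000e+06 * cos(15))
v = 0.251 m/s


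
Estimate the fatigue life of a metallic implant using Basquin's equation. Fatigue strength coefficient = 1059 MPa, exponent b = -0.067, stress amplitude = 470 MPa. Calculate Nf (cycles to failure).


sigma_a = sigma_f' * (2Nf)^b
2Nf = (sigma_a/sigma_f')^(1/b)
2Nf = (470/1059)^(1/-0.067)
2Nf = 184350.07
Nf = 9.218e+04


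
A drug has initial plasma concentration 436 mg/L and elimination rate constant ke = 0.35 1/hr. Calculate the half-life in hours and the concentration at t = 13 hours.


t_half = ln(2) / ke = 0.693147 / 0.35 = 1.98 hr
C(t) = C0 * exp(-ke*t) = 436 * exp(-0.35*13)
C(13) = 4.607 mg/L


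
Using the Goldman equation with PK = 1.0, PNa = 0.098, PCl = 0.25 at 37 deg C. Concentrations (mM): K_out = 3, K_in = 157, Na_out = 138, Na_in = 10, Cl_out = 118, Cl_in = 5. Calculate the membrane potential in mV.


Vm = (RT/F)*ln((PK*Ko + PNa*Nao + PCl*Cli)/(PK*Ki + PNa*Nai + PCl*Clo))
Numer = 17.774, Denom = 187.48
Vm = -62.96 mV


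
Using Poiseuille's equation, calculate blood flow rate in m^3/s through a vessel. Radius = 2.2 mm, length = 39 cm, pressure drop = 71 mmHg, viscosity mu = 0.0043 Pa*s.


Q = pi*r^4*dP / (8*mu*L)
r = 0.0022 m, L = 0.39 m
dP = 71 mmHg = 9465.862 Pa
Q = 5.1925e-05 m^3/s


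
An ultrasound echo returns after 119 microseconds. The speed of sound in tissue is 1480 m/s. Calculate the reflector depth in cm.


depth = c * t / 2
t = 119 us = 1.1900e-04 s
depth = 1480 * 1.1900e-04 / 2
depth = 0.08806 m = 8.806 cm


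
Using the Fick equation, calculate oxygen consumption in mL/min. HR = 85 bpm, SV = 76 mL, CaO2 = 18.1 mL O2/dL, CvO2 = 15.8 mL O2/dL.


CO = HR*SV = 85*76/1000 = 6.46 L/min
a-v O2 diff = 18.1 - 15.8 = 2.3 mL/dL
VO2 = CO * (CaO2-CvO2) * 10 dL/L
VO2 = 6.46 * 2.3 * 10
VO2 = 148.6 mL/min


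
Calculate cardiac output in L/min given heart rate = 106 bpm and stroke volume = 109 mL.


CO = HR * SV
CO = 106 * 109 / 1000
CO = 11.55 L/min


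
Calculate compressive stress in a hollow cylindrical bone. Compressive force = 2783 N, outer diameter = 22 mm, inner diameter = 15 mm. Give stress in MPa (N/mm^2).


A = pi*(r_o^2 - r_i^2)
r_o = 11 mm, r_i = 7.5 mm
A = 203.418 mm^2
sigma = F/A = 2783 / 203.418
sigma = 13.68 MPa


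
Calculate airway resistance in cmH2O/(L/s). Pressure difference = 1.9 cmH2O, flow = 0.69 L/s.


R = dP / flow
R = 1.9 / 0.69
R = 2.754 cmH2O/(L/s)


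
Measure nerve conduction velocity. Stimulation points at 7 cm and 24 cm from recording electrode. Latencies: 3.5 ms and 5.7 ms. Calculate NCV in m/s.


Distance = (24 - 7) / 100 = 0.17 m
dt = (5.7 - 3.5) / 1000 = 0.0022 s
NCV = dist / dt = 77.27 m/s


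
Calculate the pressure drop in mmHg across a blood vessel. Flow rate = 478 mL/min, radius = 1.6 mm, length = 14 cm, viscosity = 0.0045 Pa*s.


dP = 8*mu*L*Q / (pi*r^4)
Q = 478 mL/min = 7.96667e-06 m^3/s
dP = 1950.19 Pa = 1950.19 / 133.322 mmHg = 14.63 mmHg


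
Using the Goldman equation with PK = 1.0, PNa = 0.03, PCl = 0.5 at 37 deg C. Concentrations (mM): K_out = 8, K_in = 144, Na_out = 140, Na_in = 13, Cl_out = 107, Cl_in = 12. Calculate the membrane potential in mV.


Vm = (RT/F)*ln((PK*Ko + PNa*Nao + PCl*Cli)/(PK*Ki + PNa*Nai + PCl*Clo))
Numer = 18.2, Denom = 197.89
Vm = -63.77 mV


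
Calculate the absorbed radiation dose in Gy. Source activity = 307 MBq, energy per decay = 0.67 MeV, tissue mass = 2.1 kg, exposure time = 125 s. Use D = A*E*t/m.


A = 307 MBq = 3.0700e+08 Bq
E = 0.67 MeV = 1.07334e-13 J
D = A*E*t/m = 3.0700e+08*1.07334e-13*125/2.1
D = 0.001961 Gy


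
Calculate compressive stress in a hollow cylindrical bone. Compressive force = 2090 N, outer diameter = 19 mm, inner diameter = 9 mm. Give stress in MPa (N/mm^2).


A = pi*(r_o^2 - r_i^2)
r_o = 9.5 mm, r_i = 4.5 mm
A = 219.911 mm^2
sigma = F/A = 2090 / 219.911
sigma = 9.504 MPa


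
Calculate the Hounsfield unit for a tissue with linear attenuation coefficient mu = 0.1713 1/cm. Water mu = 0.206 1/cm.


HU = ((mu_tissue - mu_water) / mu_water) * 1000
HU = ((0.1713 - 0.206) / 0.206) * 1000
HU = -168.4


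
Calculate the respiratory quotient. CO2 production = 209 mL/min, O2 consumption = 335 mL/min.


RQ = VCO2 / VO2
RQ = 209 / 335
RQ = 0.6239


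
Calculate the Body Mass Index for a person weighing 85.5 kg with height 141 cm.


BMI = weight / height^2
height = 141 cm = 1.41 m
BMI = 85.5 / 1.41^2
BMI = 43.01 kg/m^2


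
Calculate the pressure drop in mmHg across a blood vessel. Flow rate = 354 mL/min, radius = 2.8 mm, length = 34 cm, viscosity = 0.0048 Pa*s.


dP = 8*mu*L*Q / (pi*r^4)
Q = 354 mL/min = 5.9e-06 m^3/s
dP = 398.915 Pa = 398.915 / 133.322 mmHg = 2.992 mmHg


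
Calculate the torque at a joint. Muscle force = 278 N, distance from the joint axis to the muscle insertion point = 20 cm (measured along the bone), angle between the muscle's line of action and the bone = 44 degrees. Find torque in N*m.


Torque = F * d * sin(theta)   (moment arm = d*sin(theta))
d = 20 cm = 0.2 m
Torque = 278 * 0.2 * sin(44)
Torque = 38.62 N*m


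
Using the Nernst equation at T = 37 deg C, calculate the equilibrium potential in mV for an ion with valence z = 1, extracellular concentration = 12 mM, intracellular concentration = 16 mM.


E = (RT/(zF)) * ln(C_out/C_in)
T = 37 + 273.15 = 310.15 K
E = (8.314 * 310.15 / (1 * 96485)) * ln(12/16)
E = -7.688 mV


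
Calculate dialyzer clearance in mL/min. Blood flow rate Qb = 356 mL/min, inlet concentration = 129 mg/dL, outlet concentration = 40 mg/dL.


K = Qb * (Cb_in - Cb_out) / Cb_in
K = 356 * (129 - 40) / 129
K = 245.6 mL/min


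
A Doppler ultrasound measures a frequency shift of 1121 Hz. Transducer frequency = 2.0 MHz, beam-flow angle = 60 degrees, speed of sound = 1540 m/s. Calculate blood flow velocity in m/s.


v = fd * c / (2 * f0 * cos(theta))
v = 1121 * 1540 / (2 * 2.0000e+06 * cos(60))
v = 0.8632 m/s


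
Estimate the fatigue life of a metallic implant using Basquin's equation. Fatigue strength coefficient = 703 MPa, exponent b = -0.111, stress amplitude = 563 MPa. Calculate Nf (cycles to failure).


sigma_a = sigma_f' * (2Nf)^b
2Nf = (sigma_a/sigma_f')^(1/b)
2Nf = (563/703)^(1/-0.111)
2Nf = 7.3942012
Nf = 3.697


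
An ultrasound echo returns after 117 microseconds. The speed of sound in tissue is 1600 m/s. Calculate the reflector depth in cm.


depth = c * t / 2
t = 117 us = 1.1700e-04 s
depth = 1600 * 1.1700e-04 / 2
depth = 0.0936 m = 9.36 cm


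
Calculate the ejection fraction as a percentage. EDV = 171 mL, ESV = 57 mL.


SV = EDV - ESV = 171 - 57 = 114 mL
EF = SV/EDV * 100 = 114/171 * 100
EF = 66.67%


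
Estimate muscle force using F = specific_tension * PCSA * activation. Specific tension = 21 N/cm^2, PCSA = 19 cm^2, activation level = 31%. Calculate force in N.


F = sigma * PCSA * activation
F = 21 * 19 * 0.31
F = 123.7 N


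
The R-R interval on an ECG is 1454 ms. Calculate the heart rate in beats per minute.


HR = 60 / RR_interval(s)
RR = 1454 ms = 1.454 s
HR = 60 / 1.454 = 41.27 bpm


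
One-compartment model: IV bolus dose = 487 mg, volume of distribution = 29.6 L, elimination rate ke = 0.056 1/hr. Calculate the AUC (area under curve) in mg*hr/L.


C0 = Dose/Vd = 487/29.6 = 16.4527 mg/L
AUC = C0/ke = 16.4527/0.056
AUC = 293.8 mg*hr/L


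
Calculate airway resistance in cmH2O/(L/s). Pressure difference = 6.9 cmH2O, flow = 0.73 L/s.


R = dP / flow
R = 6.9 / 0.73
R = 9.452 cmH2O/(L/s)


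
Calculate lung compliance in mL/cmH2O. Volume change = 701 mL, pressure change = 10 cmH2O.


C = dV / dP
C = 701 / 10
C = 70.1 mL/cmH2O


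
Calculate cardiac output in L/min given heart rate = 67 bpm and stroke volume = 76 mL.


CO = HR * SV
CO = 67 * 76 / 1000
CO = 5.092 L/min


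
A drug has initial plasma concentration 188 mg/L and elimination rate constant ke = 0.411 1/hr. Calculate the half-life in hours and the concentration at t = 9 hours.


t_half = ln(2) / ke = 0.693147 / 0.411 = 1.686 hr
C(t) = C0 * exp(-ke*t) = 188 * exp(-0.411*9)
C(9) = 4.653 mg/L


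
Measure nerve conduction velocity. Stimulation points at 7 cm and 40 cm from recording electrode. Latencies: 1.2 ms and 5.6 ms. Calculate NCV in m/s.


Distance = (40 - 7) / 100 = 0.33 m
dt = (5.6 - 1.2) / 1000 = 0.0044 s
NCV = dist / dt = 75 m/s


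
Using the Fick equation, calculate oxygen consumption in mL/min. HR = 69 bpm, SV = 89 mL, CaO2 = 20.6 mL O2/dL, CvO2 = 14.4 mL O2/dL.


CO = HR*SV = 69*89/1000 = 6.141 L/min
a-v O2 diff = 20.6 - 14.4 = 6.2 mL/dL
VO2 = CO * (CaO2-CvO2) * 10 dL/L
VO2 = 6.141 * 6.2 * 10
VO2 = 380.7 mL/min


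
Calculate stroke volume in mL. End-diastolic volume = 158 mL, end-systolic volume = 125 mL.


SV = EDV - ESV
SV = 158 - 125
SV = 33 mL


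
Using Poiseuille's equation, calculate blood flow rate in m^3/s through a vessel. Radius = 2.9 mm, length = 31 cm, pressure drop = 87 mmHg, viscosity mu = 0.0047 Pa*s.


Q = pi*r^4*dP / (8*mu*L)
r = 0.0029 m, L = 0.31 m
dP = 87 mmHg = 11599.014 Pa
Q = 2.2111e-04 m^3/s


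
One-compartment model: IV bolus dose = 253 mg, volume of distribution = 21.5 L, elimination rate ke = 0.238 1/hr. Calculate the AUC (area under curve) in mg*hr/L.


C0 = Dose/Vd = 253/21.5 = 11.7674 mg/L
AUC = C0/ke = 11.7674/0.238
AUC = 49.44 mg*hr/L


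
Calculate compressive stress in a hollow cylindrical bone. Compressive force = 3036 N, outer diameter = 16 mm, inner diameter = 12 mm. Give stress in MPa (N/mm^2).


A = pi*(r_o^2 - r_i^2)
r_o = 8 mm, r_i = 6 mm
A = 87.9646 mm^2
sigma = F/A = 3036 / 87.9646
sigma = 34.51 MPa


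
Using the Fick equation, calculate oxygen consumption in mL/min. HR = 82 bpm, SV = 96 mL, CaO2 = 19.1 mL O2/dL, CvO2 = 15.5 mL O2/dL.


CO = HR*SV = 82*96/1000 = 7.872 L/min
a-v O2 diff = 19.1 - 15.5 = 3.6 mL/dL
VO2 = CO * (CaO2-CvO2) * 10 dL/L
VO2 = 7.872 * 3.6 * 10
VO2 = 283.4 mL/min


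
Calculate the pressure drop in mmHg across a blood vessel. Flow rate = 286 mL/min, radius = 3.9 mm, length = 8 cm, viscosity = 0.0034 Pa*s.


dP = 8*mu*L*Q / (pi*r^4)
Q = 286 mL/min = 4.76667e-06 m^3/s
dP = 14.2714 Pa = 14.2714 / 133.322 mmHg = 0.107 mmHg


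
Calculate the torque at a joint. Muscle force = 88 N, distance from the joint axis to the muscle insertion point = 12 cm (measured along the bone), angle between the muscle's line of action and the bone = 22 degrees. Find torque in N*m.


Torque = F * d * sin(theta)   (moment arm = d*sin(theta))
d = 12 cm = 0.12 m
Torque = 88 * 0.12 * sin(22)
Torque = 3.956 N*m


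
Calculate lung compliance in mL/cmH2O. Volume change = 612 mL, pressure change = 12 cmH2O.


C = dV / dP
C = 612 / 12
C = 51 mL/cmH2O


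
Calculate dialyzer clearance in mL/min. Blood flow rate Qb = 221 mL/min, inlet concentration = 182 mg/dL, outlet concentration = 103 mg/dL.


K = Qb * (Cb_in - Cb_out) / Cb_in
K = 221 * (182 - 103) / 182
K = 95.93 mL/min


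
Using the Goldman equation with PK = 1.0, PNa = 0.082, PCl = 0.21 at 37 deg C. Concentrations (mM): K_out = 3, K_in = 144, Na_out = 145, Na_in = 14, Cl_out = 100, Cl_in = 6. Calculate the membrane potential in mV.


Vm = (RT/F)*ln((PK*Ko + PNa*Nao + PCl*Cli)/(PK*Ki + PNa*Nai + PCl*Clo))
Numer = 16.15, Denom = 166.148
Vm = -62.3 mV


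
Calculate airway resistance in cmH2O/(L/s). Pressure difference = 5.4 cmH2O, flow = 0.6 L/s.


R = dP / flow
R = 5.4 / 0.6
R = 9 cmH2O/(L/s)


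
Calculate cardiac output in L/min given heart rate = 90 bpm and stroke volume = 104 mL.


CO = HR * SV
CO = 90 * 104 / 1000
CO = 9.36 L/min


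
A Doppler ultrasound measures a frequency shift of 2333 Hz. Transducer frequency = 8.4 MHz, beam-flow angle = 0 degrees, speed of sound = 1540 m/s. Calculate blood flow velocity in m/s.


v = fd * c / (2 * f0 * cos(theta))
v = 2333 * 1540 / (2 * 8.4000e+06 * cos(0))
v = 0.2139 m/s


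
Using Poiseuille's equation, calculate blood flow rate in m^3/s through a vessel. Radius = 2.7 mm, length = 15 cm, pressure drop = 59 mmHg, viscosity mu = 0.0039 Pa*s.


Q = pi*r^4*dP / (8*mu*L)
r = 0.0027 m, L = 0.15 m
dP = 59 mmHg = 7865.998 Pa
Q = 2.8062e-04 m^3/s


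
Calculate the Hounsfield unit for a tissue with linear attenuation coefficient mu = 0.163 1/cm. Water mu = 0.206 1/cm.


HU = ((mu_tissue - mu_water) / mu_water) * 1000
HU = ((0.163 - 0.206) / 0.206) * 1000
HU = -208.7


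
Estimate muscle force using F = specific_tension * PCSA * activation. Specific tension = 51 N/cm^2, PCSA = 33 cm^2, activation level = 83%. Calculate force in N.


F = sigma * PCSA * activation
F = 51 * 33 * 0.83
F = 1397 N


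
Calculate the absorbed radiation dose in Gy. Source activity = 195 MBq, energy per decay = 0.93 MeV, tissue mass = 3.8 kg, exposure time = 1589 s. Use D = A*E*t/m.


A = 195 MBq = 1.9500e+08 Bq
E = 0.93 MeV = 1.48986e-13 J
D = A*E*t/m = 1.9500e+08*1.48986e-13*1589/3.8
D = 0.01215 Gy


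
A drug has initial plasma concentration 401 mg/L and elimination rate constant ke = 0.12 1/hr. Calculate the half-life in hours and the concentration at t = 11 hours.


t_half = ln(2) / ke = 0.693147 / 0.12 = 5.776 hr
C(t) = C0 * exp(-ke*t) = 401 * exp(-0.12*11)
C(11) = 107.1 mg/L


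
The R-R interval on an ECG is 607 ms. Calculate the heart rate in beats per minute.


HR = 60 / RR_interval(s)
RR = 607 ms = 0.607 s
HR = 60 / 0.607 = 98.85 bpm


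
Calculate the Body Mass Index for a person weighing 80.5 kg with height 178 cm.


BMI = weight / height^2
height = 178 cm = 1.78 m
BMI = 80.5 / 1.78^2
BMI = 25.41 kg/m^2


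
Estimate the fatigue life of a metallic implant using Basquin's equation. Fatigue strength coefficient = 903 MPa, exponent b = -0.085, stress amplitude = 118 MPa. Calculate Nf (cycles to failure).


sigma_a = sigma_f' * (2Nf)^b
2Nf = (sigma_a/sigma_f')^(1/b)
2Nf = (118/903)^(1/-0.085)
2Nf = 2.4987029e+10
Nf = 1.2494e+10


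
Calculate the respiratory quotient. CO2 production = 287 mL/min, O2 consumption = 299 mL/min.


RQ = VCO2 / VO2
RQ = 287 / 299
RQ = 0.9599


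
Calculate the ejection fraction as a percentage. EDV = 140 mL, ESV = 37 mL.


SV = EDV - ESV = 140 - 37 = 103 mL
EF = SV/EDV * 100 = 103/140 * 100
EF = 73.57%


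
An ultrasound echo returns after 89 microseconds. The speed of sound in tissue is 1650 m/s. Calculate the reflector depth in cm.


depth = c * t / 2
t = 89 us = 8.9000e-05 s
depth = 1650 * 8.9000e-05 / 2
depth = 0.073425 m = 7.3425 cm


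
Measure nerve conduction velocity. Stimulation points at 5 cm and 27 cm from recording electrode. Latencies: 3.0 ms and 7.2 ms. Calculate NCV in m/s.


Distance = (27 - 5) / 100 = 0.22 m
dt = (7.2 - 3.0) / 1000 = 0.0042 s
NCV = dist / dt = 52.38 m/s


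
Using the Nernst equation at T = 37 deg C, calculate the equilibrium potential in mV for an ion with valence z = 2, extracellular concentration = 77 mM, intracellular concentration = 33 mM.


E = (RT/(zF)) * ln(C_out/C_in)
T = 37 + 273.15 = 310.15 K
E = (8.314 * 310.15 / (2 * 96485)) * ln(77/33)
E = 11.32 mV


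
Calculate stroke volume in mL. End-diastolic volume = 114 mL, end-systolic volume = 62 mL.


SV = EDV - ESV
SV = 114 - 62
SV = 52 mL


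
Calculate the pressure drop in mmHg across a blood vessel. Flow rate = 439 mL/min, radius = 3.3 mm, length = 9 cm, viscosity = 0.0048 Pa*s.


dP = 8*mu*L*Q / (pi*r^4)
Q = 439 mL/min = 7.31667e-06 m^3/s
dP = 67.8706 Pa = 67.8706 / 133.322 mmHg = 0.5091 mmHg


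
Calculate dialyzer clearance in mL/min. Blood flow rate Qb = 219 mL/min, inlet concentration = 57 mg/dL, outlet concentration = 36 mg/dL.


K = Qb * (Cb_in - Cb_out) / Cb_in
K = 219 * (57 - 36) / 57
K = 80.68 mL/min


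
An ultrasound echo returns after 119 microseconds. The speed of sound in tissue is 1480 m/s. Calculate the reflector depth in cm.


depth = c * t / 2
t = 119 us = 1.1900e-04 s
depth = 1480 * 1.1900e-04 / 2
depth = 0.08806 m = 8.806 cm


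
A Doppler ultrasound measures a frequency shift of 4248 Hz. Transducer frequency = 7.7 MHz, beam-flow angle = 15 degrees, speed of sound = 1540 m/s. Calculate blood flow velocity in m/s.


v = fd * c / (2 * f0 * cos(theta))
v = 4248 * 1540 / (2 * 7.7000e+06 * cos(15))
v = 0.4398 m/s


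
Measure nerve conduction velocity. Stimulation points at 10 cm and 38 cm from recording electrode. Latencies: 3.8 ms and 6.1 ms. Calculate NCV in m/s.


Distance = (38 - 10) / 100 = 0.28 m
dt = (6.1 - 3.8) / 1000 = 0.0023 s
NCV = dist / dt = 121.7 m/s


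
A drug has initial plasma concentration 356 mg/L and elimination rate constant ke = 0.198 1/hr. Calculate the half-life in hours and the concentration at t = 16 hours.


t_half = ln(2) / ke = 0.693147 / 0.198 = 3.501 hr
C(t) = C0 * exp(-ke*t) = 356 * exp(-0.198*16)
C(16) = 14.98 mg/L


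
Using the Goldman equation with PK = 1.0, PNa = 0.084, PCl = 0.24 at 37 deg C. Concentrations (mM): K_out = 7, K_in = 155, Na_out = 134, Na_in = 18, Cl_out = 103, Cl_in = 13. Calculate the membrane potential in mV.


Vm = (RT/F)*ln((PK*Ko + PNa*Nao + PCl*Cli)/(PK*Ki + PNa*Nai + PCl*Clo))
Numer = 21.376, Denom = 181.232
Vm = -57.13 mV


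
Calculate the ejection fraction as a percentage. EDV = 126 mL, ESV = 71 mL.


SV = EDV - ESV = 126 - 71 = 55 mL
EF = SV/EDV * 100 = 55/126 * 100
EF = 43.65%


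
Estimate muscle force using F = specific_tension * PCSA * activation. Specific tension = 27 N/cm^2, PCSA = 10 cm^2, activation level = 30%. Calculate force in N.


F = sigma * PCSA * activation
F = 27 * 10 * 0.3
F = 81 N


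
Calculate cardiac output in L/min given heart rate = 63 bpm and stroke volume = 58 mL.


CO = HR * SV
CO = 63 * 58 / 1000
CO = 3.654 L/min


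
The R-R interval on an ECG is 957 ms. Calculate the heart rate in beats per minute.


HR = 60 / RR_interval(s)
RR = 957 ms = 0.957 s
HR = 60 / 0.957 = 62.7 bpm


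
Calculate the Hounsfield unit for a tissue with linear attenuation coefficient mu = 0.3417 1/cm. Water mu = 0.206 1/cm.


HU = ((mu_tissue - mu_water) / mu_water) * 1000
HU = ((0.3417 - 0.206) / 0.206) * 1000
HU = 658.7


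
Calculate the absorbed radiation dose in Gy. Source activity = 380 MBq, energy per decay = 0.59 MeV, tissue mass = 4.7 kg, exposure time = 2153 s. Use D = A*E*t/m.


A = 380 MBq = 3.8000e+08 Bq
E = 0.59 MeV = 9.4518e-14 J
D = A*E*t/m = 3.8000e+08*9.4518e-14*2153/4.7
D = 0.01645 Gy


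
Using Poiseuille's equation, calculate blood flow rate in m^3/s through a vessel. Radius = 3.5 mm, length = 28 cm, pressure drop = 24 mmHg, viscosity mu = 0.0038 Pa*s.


Q = pi*r^4*dP / (8*mu*L)
r = 0.0035 m, L = 0.28 m
dP = 24 mmHg = 3199.728 Pa
Q = 1.7722e-04 m^3/s


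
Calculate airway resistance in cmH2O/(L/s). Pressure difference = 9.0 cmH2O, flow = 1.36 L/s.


R = dP / flow
R = 9.0 / 1.36
R = 6.618 cmH2O/(L/s)


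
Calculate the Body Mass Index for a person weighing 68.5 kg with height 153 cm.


BMI = weight / height^2
height = 153 cm = 1.53 m
BMI = 68.5 / 1.53^2
BMI = 29.26 kg/m^2


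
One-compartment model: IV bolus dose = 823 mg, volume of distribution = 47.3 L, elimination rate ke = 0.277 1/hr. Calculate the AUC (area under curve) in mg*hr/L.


C0 = Dose/Vd = 823/47.3 = 17.3996 mg/L
AUC = C0/ke = 17.3996/0.277
AUC = 62.81 mg*hr/L


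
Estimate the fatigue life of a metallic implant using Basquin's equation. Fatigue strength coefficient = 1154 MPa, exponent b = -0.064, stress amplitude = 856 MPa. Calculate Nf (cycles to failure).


sigma_a = sigma_f' * (2Nf)^b
2Nf = (sigma_a/sigma_f')^(1/b)
2Nf = (856/1154)^(1/-0.064)
2Nf = 106.42979
Nf = 53.21


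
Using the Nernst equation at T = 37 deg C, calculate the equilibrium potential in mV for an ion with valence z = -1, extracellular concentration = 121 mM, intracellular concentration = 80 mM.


E = (RT/(zF)) * ln(C_out/C_in)
T = 37 + 273.15 = 310.15 K
E = (8.314 * 310.15 / (-1 * 96485)) * ln(121/80)
E = -11.06 mV


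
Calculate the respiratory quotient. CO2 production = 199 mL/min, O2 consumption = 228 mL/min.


RQ = VCO2 / VO2
RQ = 199 / 228
RQ = 0.8728


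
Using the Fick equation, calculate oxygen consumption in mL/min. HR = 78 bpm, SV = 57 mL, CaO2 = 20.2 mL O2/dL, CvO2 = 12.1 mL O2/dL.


CO = HR*SV = 78*57/1000 = 4.446 L/min
a-v O2 diff = 20.2 - 12.1 = 8.1 mL/dL
VO2 = CO * (CaO2-CvO2) * 10 dL/L
VO2 = 4.446 * 8.1 * 10
VO2 = 360.1 mL/min


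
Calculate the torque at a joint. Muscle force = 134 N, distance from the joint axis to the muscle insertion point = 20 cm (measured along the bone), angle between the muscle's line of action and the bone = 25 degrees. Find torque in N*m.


Torque = F * d * sin(theta)   (moment arm = d*sin(theta))
d = 20 cm = 0.2 m
Torque = 134 * 0.2 * sin(25)
Torque = 11.33 N*m


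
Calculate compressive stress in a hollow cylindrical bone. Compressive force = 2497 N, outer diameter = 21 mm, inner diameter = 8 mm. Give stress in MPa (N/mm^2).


A = pi*(r_o^2 - r_i^2)
r_o = 10.5 mm, r_i = 4 mm
A = 296.095 mm^2
sigma = F/A = 2497 / 296.095
sigma = 8.433 MPa


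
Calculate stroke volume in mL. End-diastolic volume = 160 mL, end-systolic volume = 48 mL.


SV = EDV - ESV
SV = 160 - 48
SV = 112 mL


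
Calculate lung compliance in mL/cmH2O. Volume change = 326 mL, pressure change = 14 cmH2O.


C = dV / dP
C = 326 / 14
C = 23.29 mL/cmH2O


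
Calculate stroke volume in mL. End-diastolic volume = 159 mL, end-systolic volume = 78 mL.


SV = EDV - ESV
SV = 159 - 78
SV = 81 mL


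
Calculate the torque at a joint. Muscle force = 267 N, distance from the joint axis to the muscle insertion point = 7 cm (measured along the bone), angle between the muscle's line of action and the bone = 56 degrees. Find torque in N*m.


Torque = F * d * sin(theta)   (moment arm = d*sin(theta))
d = 7 cm = 0.07 m
Torque = 267 * 0.07 * sin(56)
Torque = 15.49 N*m


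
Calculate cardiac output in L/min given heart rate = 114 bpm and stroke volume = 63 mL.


CO = HR * SV
CO = 114 * 63 / 1000
CO = 7.182 L/min


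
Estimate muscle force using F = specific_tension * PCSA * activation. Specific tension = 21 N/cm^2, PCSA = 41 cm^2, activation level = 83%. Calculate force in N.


F = sigma * PCSA * activation
F = 21 * 41 * 0.83
F = 714.6 N


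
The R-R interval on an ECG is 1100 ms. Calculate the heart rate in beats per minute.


HR = 60 / RR_interval(s)
RR = 1100 ms = 1.1 s
HR = 60 / 1.1 = 54.55 bpm


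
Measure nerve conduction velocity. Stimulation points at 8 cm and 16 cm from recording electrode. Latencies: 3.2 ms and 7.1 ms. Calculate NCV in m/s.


Distance = (16 - 8) / 100 = 0.08 m
dt = (7.1 - 3.2) / 1000 = 0.0039 s
NCV = dist / dt = 20.51 m/s


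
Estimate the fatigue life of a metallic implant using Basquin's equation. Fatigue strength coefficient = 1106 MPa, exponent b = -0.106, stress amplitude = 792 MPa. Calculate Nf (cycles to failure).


sigma_a = sigma_f' * (2Nf)^b
2Nf = (sigma_a/sigma_f')^(1/b)
2Nf = (792/1106)^(1/-0.106)
2Nf = 23.345707
Nf = 11.67


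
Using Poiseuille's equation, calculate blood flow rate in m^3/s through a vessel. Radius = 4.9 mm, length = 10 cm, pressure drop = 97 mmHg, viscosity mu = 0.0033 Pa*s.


Q = pi*r^4*dP / (8*mu*L)
r = 0.0049 m, L = 0.1 m
dP = 97 mmHg = 12932.234 Pa
Q = 0.008872 m^3/s


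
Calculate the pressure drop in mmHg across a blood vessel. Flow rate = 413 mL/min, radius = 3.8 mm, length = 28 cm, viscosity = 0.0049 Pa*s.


dP = 8*mu*L*Q / (pi*r^4)
Q = 413 mL/min = 6.88333e-06 m^3/s
dP = 115.334 Pa = 115.334 / 133.322 mmHg = 0.8651 mmHg


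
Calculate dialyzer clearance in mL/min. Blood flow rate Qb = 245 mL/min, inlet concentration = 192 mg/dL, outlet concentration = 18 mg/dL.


K = Qb * (Cb_in - Cb_out) / Cb_in
K = 245 * (192 - 18) / 192
K = 222 mL/min


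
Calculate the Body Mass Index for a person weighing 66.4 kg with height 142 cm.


BMI = weight / height^2
height = 142 cm = 1.42 m
BMI = 66.4 / 1.42^2
BMI = 32.93 kg/m^2


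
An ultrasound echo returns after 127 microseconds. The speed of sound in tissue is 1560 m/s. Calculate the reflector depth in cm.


depth = c * t / 2
t = 127 us = 1.2700e-04 s
depth = 1560 * 1.2700e-04 / 2
depth = 0.09906 m = 9.906 cm


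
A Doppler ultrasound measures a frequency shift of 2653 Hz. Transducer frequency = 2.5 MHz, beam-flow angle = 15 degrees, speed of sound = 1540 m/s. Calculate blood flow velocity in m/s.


v = fd * c / (2 * f0 * cos(theta))
v = 2653 * 1540 / (2 * 2.5000e+06 * cos(15))
v = 0.8459 m/s


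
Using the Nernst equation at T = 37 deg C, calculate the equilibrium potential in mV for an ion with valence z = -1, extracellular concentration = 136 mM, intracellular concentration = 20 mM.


E = (RT/(zF)) * ln(C_out/C_in)
T = 37 + 273.15 = 310.15 K
E = (8.314 * 310.15 / (-1 * 96485)) * ln(136/20)
E = -51.23 mV


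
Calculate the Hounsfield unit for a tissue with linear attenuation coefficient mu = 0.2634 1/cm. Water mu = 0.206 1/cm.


HU = ((mu_tissue - mu_water) / mu_water) * 1000
HU = ((0.2634 - 0.206) / 0.206) * 1000
HU = 278.6


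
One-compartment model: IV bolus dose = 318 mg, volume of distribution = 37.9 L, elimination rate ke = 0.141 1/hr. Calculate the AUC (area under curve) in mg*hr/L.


C0 = Dose/Vd = 318/37.9 = 8.3905 mg/L
AUC = C0/ke = 8.3905/0.141
AUC = 59.51 mg*hr/L


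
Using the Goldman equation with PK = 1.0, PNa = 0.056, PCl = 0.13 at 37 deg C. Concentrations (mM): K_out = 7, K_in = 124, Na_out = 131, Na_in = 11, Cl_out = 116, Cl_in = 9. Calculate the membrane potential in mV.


Vm = (RT/F)*ln((PK*Ko + PNa*Nao + PCl*Cli)/(PK*Ki + PNa*Nai + PCl*Clo))
Numer = 15.506, Denom = 139.696
Vm = -58.75 mV


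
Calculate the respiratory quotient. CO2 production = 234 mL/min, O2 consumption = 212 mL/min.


RQ = VCO2 / VO2
RQ = 234 / 212
RQ = 1.104


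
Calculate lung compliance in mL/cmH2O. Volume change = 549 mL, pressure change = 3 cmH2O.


C = dV / dP
C = 549 / 3
C = 183 mL/cmH2O


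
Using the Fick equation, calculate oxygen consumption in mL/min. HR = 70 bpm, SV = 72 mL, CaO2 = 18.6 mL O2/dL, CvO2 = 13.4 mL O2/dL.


CO = HR*SV = 70*72/1000 = 5.04 L/min
a-v O2 diff = 18.6 - 13.4 = 5.2 mL/dL
VO2 = CO * (CaO2-CvO2) * 10 dL/L
VO2 = 5.04 * 5.2 * 10
VO2 = 262.1 mL/min


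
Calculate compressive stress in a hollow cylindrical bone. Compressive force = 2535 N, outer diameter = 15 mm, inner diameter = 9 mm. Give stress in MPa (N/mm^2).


A = pi*(r_o^2 - r_i^2)
r_o = 7.5 mm, r_i = 4.5 mm
A = 113.097 mm^2
sigma = F/A = 2535 / 113.097
sigma = 22.41 MPa


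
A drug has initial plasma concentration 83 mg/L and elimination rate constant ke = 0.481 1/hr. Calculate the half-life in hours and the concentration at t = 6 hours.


t_half = ln(2) / ke = 0.693147 / 0.481 = 1.441 hr
C(t) = C0 * exp(-ke*t) = 83 * exp(-0.481*6)
C(6) = 4.631 mg/L


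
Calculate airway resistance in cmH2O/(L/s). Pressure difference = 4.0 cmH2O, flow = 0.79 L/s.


R = dP / flow
R = 4.0 / 0.79
R = 5.063 cmH2O/(L/s)


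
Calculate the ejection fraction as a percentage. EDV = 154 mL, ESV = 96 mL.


SV = EDV - ESV = 154 - 96 = 58 mL
EF = SV/EDV * 100 = 58/154 * 100
EF = 37.66%


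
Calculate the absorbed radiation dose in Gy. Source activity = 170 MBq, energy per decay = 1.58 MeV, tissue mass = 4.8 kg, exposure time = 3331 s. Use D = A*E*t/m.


A = 170 MBq = 1.7000e+08 Bq
E = 1.58 MeV = 2.53116e-13 J
D = A*E*t/m = 1.7000e+08*2.53116e-13*3331/4.8
D = 0.02986 Gy


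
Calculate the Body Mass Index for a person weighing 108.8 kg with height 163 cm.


BMI = weight / height^2
height = 163 cm = 1.63 m
BMI = 108.8 / 1.63^2
BMI = 40.95 kg/m^2


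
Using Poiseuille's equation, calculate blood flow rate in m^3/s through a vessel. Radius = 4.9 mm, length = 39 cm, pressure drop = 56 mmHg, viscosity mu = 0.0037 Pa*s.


Q = pi*r^4*dP / (8*mu*L)
r = 0.0049 m, L = 0.39 m
dP = 56 mmHg = 7466.032 Pa
Q = 0.001171 m^3/s


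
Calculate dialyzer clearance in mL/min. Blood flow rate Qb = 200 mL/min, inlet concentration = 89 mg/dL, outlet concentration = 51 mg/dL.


K = Qb * (Cb_in - Cb_out) / Cb_in
K = 200 * (89 - 51) / 89
K = 85.39 mL/min


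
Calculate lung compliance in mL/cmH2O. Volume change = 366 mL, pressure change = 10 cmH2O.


C = dV / dP
C = 366 / 10
C = 36.6 mL/cmH2O


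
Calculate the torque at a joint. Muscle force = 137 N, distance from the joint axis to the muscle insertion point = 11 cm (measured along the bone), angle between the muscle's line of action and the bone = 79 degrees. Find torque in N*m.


Torque = F * d * sin(theta)   (moment arm = d*sin(theta))
d = 11 cm = 0.11 m
Torque = 137 * 0.11 * sin(79)
Torque = 14.79 N*m


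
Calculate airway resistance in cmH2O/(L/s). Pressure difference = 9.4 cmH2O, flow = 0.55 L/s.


R = dP / flow
R = 9.4 / 0.55
R = 17.09 cmH2O/(L/s)


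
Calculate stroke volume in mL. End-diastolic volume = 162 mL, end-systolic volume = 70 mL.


SV = EDV - ESV
SV = 162 - 70
SV = 92 mL


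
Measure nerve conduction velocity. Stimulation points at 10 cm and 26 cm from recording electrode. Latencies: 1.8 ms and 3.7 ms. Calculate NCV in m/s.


Distance = (26 - 10) / 100 = 0.16 m
dt = (3.7 - 1.8) / 1000 = 0.0019 s
NCV = dist / dt = 84.21 m/s


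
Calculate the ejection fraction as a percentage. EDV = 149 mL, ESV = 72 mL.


SV = EDV - ESV = 149 - 72 = 77 mL
EF = SV/EDV * 100 = 77/149 * 100
EF = 51.68%


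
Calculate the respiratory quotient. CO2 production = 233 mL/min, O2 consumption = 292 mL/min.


RQ = VCO2 / VO2
RQ = 233 / 292
RQ = 0.7979


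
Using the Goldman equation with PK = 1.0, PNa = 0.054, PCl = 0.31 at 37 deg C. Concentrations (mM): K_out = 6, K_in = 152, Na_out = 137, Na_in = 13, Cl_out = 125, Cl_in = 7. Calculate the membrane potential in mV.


Vm = (RT/F)*ln((PK*Ko + PNa*Nao + PCl*Cli)/(PK*Ki + PNa*Nai + PCl*Clo))
Numer = 15.568, Denom = 191.452
Vm = -67.06 mV


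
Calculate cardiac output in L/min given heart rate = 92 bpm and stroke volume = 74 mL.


CO = HR * SV
CO = 92 * 74 / 1000
CO = 6.808 L/min


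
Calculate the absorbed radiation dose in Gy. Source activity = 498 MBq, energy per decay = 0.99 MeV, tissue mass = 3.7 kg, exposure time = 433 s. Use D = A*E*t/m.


A = 498 MBq = 4.9800e+08 Bq
E = 0.99 MeV = 1.58598e-13 J
D = A*E*t/m = 4.9800e+08*1.58598e-13*433/3.7
D = 0.009243 Gy


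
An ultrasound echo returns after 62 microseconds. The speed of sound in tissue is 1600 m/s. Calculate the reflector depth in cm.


depth = c * t / 2
t = 62 us = 6.2000e-05 s
depth = 1600 * 6.2000e-05 / 2
depth = 0.0496 m = 4.96 cm


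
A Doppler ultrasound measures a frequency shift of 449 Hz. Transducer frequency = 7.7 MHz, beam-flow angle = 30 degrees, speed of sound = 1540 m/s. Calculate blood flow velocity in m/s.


v = fd * c / (2 * f0 * cos(theta))
v = 449 * 1540 / (2 * 7.7000e+06 * cos(30))
v = 0.05185 m/s


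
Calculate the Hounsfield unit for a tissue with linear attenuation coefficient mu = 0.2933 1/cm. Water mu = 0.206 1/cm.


HU = ((mu_tissue - mu_water) / mu_water) * 1000
HU = ((0.2933 - 0.206) / 0.206) * 1000
HU = 423.8


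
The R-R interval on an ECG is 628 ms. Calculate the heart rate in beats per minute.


HR = 60 / RR_interval(s)
RR = 628 ms = 0.628 s
HR = 60 / 0.628 = 95.54 bpm


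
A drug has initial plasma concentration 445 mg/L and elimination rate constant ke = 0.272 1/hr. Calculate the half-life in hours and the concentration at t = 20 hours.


t_half = ln(2) / ke = 0.693147 / 0.272 = 2.548 hr
C(t) = C0 * exp(-ke*t) = 445 * exp(-0.272*20)
C(20) = 1.931 mg/L


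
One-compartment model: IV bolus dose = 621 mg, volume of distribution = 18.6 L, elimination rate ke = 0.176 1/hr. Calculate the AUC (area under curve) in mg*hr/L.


C0 = Dose/Vd = 621/18.6 = 33.3871 mg/L
AUC = C0/ke = 33.3871/0.176
AUC = 189.7 mg*hr/L


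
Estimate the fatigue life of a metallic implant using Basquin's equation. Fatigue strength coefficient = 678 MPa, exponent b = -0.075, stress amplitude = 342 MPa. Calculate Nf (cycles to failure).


sigma_a = sigma_f' * (2Nf)^b
2Nf = (sigma_a/sigma_f')^(1/b)
2Nf = (342/678)^(1/-0.075)
2Nf = 9177.291
Nf = 4589
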